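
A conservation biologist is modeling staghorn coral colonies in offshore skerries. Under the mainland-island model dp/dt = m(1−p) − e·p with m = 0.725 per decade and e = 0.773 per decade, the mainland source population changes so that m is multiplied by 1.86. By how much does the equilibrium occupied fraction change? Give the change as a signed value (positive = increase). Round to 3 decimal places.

Before: p* = 0.725/(0.725+0.773) = 0.4840.
After: m = 1.3485, e = 0.773; p* = 1.3485/2.1215 = 0.6356.
Δp* = 0.6356 − 0.4840 = +0.1517.

0.152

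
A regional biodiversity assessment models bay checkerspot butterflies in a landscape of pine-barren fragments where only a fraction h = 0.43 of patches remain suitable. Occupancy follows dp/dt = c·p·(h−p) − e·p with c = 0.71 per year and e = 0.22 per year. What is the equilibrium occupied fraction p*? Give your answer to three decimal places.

Setting dp/dt = 0 and dividing by p* gives c·(h−p*) = e.
So p* = h − e/c = 0.43 − 0.22/0.71 = 0.43 − 0.3099 = 0.1201.

0.120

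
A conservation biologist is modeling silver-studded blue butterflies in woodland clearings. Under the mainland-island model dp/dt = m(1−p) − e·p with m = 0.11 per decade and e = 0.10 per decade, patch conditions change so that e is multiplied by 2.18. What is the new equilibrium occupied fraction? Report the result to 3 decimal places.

0.335

Before: p* = 0.11/(0.11+0.10) = 0.5238.
After: m = 0.11, e = 0.218; p* = 0.11/0.3280 = 0.3354.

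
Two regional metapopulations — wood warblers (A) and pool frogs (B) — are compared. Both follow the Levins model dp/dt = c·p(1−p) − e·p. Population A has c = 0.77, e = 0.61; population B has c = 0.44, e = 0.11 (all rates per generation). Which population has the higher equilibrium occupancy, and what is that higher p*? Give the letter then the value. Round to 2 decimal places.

B, 0.75

A: p*_A = 1 − 0.61/0.77 = 0.2078.
B: p*_B = 1 − 0.11/0.44 = 0.7500.
B is higher at 0.7500.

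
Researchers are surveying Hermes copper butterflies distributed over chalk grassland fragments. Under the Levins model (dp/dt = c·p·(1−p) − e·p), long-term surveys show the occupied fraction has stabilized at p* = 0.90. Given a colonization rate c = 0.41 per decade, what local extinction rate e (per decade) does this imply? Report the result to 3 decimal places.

At equilibrium c(1−p*) = e.
e = 0.41 × (1 − 0.90) = 0.41 × 0.1000 = 0.0410.

0.041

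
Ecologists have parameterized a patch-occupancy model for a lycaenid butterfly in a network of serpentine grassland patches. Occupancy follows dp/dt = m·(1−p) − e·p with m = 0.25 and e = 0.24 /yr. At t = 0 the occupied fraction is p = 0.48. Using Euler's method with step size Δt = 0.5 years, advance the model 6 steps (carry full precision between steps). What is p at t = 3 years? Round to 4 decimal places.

0.5046

Update rule: p ← p + [m·(1−p) − e·p]·Δt with Δt = 0.5.
step 1: Δp = +0.00740, p = 0.48740
step 2: Δp = +0.00559, p = 0.49299
step 3: Δp = +0.00422, p = 0.49721
step 4: Δp = +0.00318, p = 0.50039
step 5: Δp = +0.00240, p = 0.50279
step 6: Δp = +0.00182, p = 0.50461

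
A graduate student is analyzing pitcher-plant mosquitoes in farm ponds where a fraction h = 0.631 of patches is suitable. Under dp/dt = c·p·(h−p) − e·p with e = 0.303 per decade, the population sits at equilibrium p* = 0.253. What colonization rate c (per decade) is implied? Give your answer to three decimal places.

At equilibrium c(h−p*) = e, so c = e/(h−p*).
c = 0.303/(0.631 − 0.253) = 0.303/0.3780 = 0.8016.

0.802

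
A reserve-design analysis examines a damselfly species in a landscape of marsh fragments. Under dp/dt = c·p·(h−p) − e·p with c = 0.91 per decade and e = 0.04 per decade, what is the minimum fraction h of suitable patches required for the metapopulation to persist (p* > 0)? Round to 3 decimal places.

p* = h − e/c is positive only when h > e/c.
h_min = e/c = 0.04/0.91 = 0.0440.

0.044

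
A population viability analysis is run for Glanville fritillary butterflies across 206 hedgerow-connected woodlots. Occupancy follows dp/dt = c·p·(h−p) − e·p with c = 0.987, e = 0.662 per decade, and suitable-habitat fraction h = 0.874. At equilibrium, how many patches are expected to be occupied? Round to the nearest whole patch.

p* = h − e/c = 0.874 − 0.6707 = 0.2033.
Expected occupied patches = N × p* = 206 × 0.2033 = 41.88 ≈ 42.

42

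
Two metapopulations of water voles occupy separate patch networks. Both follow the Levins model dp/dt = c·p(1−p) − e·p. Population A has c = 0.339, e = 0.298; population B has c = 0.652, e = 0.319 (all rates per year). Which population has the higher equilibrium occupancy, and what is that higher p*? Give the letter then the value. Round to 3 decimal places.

A: p*_A = 1 − 0.298/0.339 = 0.1209.
B: p*_B = 1 − 0.319/0.652 = 0.5107.
B is higher at 0.5107.

B, 0.511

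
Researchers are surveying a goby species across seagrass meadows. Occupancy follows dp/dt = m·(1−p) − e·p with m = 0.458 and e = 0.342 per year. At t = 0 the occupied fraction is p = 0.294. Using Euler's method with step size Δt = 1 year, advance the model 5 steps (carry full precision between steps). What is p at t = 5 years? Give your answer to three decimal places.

Update rule: p ← p + [m·(1−p) − e·p]·Δt with Δt = 1.
  1  |  dp/dt·Δt = +0.222800  |  p_1 = 0.516800
  2  |  dp/dt·Δt = +0.044560  |  p_2 = 0.561360
  3  |  dp/dt·Δt = +0.008912  |  p_3 = 0.570272
  4  |  dp/dt·Δt = +0.001782  |  p_4 = 0.572054
  5  |  dp/dt·Δt = +0.000356  |  p_5 = 0.572411

0.572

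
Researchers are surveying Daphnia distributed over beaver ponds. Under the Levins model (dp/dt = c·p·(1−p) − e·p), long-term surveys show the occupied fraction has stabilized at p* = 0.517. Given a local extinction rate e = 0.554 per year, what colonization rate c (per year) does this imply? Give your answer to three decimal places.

At equilibrium c(1−p*) = e, so c = e/(1−p*).
c = 0.554/(1 − 0.517) = 0.554/0.4830 = 1.1470.

1.147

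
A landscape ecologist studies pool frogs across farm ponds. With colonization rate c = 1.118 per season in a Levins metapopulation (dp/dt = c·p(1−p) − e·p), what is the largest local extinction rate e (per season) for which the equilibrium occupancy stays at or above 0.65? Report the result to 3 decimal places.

0.391

1 − e/c ≥ 0.65 ⇒ e ≤ c(1 − 0.65) = 1.118 × 0.3500.
e_max = 0.3913.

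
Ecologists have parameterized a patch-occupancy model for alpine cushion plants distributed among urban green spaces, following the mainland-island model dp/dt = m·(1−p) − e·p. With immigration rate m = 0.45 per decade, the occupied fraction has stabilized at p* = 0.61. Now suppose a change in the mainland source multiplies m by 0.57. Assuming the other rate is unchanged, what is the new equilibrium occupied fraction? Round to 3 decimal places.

Balance m(1−p*) = e·p* gives e = m(1−p*)/p* = 0.45×0.39000/0.61000 = 0.28770.
New p* = m/(m+e) = 0.25650/(0.25650+0.28770) = 0.47133.

0.471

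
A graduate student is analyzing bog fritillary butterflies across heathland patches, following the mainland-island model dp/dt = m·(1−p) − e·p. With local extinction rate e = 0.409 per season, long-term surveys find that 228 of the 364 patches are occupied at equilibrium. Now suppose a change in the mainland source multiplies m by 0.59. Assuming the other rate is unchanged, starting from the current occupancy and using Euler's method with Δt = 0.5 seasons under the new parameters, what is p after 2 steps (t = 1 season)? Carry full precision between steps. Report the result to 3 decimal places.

Observed p* = 228/364 = 0.62637.
Balance m(1−p*) = e·p* gives m = e·p*/(1−p*) = 0.409×0.62637/0.37363 = 0.68568.
Starting from p₀ = 0.62637; update p ← p + (dp/dt)·Δt with the new parameters.
p: 0.62637 → 0.57386  (Δp = -0.05252)
p: 0.57386 → 0.54270  (Δp = -0.03116)

0.543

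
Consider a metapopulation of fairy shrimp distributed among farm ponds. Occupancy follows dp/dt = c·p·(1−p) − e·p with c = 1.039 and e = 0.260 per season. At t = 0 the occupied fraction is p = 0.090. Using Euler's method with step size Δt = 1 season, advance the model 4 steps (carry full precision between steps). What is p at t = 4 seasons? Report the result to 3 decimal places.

0.521

Update rule: p ← p + [c·p·(1−p) − e·p]·Δt with Δt = 1.
step 1: Δp = +0.06169, p = 0.15169
step 2: Δp = +0.09426, p = 0.24596
step 3: Δp = +0.12875, p = 0.37470
step 4: Δp = +0.14602, p = 0.52072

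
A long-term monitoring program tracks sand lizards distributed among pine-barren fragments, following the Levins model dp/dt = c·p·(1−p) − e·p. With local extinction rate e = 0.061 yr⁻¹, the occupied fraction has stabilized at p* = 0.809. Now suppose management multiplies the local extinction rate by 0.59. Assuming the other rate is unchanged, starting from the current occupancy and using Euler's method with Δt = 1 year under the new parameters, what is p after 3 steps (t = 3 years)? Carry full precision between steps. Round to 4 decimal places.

Balance c(1−p*) = e gives c = e/(1 − 0.80900) = 0.061/0.19100 = 0.31937.
Starting from p₀ = 0.80900; update p ← p + (dp/dt)·Δt with the new parameters.
step 1: Δp = +0.02023, p = 0.82923
step 2: Δp = +0.01538, p = 0.84461
step 3: Δp = +0.01152, p = 0.85613

0.8561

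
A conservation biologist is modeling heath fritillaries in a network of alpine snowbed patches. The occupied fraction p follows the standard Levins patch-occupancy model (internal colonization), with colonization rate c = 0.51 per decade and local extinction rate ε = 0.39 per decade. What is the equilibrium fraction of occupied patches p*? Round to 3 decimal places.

0.235

Setting dp/dt = 0 and dividing through by p* gives c·(1−p*) = ε.
So p* = 1 − ε/c = 1 − 0.39/0.51 = 1 − 0.7647 = 0.2353.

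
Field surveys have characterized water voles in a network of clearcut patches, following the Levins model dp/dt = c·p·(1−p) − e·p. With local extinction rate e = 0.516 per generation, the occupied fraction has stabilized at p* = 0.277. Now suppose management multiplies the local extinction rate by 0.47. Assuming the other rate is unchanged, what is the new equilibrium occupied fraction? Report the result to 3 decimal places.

0.660

Balance c(1−p*) = e gives c = e/(1 − 0.27700) = 0.516/0.72300 = 0.71369.
New p* = 1 − e/c = 1 − 0.24252/0.71369 = 0.66019.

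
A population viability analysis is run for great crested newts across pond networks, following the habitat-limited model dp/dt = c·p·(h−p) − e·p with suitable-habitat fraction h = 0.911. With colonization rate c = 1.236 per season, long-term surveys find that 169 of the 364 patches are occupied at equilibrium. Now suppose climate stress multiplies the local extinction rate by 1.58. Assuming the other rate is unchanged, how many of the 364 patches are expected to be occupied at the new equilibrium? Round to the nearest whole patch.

Observed p* = 169/364 = 0.46429.
Balance c(h−p*) = e gives e = 1.236×(0.911 − 0.46429) = 0.55213.
New p* = 0.911 − e/c = 0.911 − 0.87237/1.23600 = 0.20520.
Expected occupied = 364 × 0.20520 = 74.69 ≈ 75.

75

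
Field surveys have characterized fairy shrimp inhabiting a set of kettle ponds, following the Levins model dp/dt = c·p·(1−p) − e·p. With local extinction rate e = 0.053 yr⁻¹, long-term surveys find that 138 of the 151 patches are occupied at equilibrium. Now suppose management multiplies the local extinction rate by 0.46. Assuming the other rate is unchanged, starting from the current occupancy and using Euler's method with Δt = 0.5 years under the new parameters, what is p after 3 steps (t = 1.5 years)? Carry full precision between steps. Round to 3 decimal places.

0.943

Observed p* = 138/151 = 0.91391.
Balance c(1−p*) = e gives c = e/(1 − 0.91391) = 0.053/0.08609 = 0.61562.
Starting from p₀ = 0.91391; update p ← p + (dp/dt)·Δt with the new parameters.
p: 0.91391 → 0.92699  (Δp = +0.01308)
p: 0.92699 → 0.93652  (Δp = +0.00953)
p: 0.93652 → 0.94340  (Δp = +0.00688)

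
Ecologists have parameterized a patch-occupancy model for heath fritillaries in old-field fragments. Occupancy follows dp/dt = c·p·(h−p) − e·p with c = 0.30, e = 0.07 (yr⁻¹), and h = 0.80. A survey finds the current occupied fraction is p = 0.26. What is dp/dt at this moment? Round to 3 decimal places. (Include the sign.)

Colonization term: c·p·(h−p) = 0.30×0.26×0.5400 = 0.04212.
Extinction term: e·p = 0.01820.
dp/dt = 0.04212 − 0.01820 = 0.02392.

0.024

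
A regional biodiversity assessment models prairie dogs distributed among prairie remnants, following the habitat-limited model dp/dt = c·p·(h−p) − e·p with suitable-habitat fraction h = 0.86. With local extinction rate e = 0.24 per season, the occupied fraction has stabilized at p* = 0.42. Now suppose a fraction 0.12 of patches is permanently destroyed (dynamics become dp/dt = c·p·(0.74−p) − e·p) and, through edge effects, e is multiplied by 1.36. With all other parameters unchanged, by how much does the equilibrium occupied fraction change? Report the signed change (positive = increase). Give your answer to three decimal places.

Balance c(h−p*) = e gives c = e/(0.86 − 0.42000) = 0.24/0.44000 = 0.54545.
New p* = 0.74 − e/c = 0.74 − 0.32640/0.54545 = 0.14160.
Δp* = 0.14160 − 0.42000 = -0.27840.

-0.278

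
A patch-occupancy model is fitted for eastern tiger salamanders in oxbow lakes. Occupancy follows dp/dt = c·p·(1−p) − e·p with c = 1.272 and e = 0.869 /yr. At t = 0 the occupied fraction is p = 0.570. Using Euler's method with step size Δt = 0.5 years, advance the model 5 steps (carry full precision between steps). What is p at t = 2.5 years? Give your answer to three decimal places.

0.363

Update rule: p ← p + [c·p·(1−p) − e·p]·Δt with Δt = 0.5.
step 1: Δp = -0.09178, p = 0.47822
step 2: Δp = -0.04909, p = 0.42913
step 3: Δp = -0.03065, p = 0.39848
step 4: Δp = -0.02069, p = 0.37779
step 5: Δp = -0.01465, p = 0.36314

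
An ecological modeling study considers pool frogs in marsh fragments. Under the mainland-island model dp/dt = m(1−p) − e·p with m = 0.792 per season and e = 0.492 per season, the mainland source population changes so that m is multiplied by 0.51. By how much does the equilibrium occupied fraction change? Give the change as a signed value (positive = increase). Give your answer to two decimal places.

Before: p* = 0.792/(0.792+0.492) = 0.6168.
After: m = 0.40392, e = 0.492; p* = 0.40392/0.8959 = 0.4508.
Δp* = 0.4508 − 0.6168 = -0.1660.

-0.17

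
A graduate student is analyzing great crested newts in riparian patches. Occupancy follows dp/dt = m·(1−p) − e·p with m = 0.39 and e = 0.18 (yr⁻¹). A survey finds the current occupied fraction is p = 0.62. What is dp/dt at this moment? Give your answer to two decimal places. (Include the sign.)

Colonization term: m·(1−p) = 0.39×0.3800 = 0.14820.
Extinction term: e·p = 0.11160.
dp/dt = 0.14820 − 0.11160 = 0.03660.

0.04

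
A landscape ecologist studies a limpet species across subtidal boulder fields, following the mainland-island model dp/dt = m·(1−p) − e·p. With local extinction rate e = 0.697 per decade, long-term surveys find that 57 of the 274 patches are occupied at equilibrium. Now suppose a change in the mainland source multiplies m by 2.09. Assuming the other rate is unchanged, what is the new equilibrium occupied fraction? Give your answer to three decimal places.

0.354

Observed p* = 57/274 = 0.20803.
Balance m(1−p*) = e·p* gives m = e·p*/(1−p*) = 0.697×0.20803/0.79197 = 0.18308.
New p* = m/(m+e) = 0.38264/(0.38264+0.69700) = 0.35441.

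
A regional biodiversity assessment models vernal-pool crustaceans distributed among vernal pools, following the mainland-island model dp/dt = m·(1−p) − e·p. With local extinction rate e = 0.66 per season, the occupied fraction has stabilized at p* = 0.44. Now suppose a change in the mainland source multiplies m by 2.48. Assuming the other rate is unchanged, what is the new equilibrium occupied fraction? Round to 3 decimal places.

Balance m(1−p*) = e·p* gives m = e·p*/(1−p*) = 0.66×0.44000/0.56000 = 0.51857.
New p* = m/(m+e) = 1.28605/(1.28605+0.66000) = 0.66085.

0.661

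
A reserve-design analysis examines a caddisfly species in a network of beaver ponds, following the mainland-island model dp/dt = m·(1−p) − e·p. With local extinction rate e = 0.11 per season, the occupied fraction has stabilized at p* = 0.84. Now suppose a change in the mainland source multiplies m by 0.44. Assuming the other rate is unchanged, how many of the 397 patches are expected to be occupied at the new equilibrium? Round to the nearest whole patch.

Balance m(1−p*) = e·p* gives m = e·p*/(1−p*) = 0.11×0.84000/0.16000 = 0.57750.
New p* = m/(m+e) = 0.25410/(0.25410+0.11000) = 0.69789.
Expected occupied = 397 × 0.69789 = 277.06 ≈ 277.

277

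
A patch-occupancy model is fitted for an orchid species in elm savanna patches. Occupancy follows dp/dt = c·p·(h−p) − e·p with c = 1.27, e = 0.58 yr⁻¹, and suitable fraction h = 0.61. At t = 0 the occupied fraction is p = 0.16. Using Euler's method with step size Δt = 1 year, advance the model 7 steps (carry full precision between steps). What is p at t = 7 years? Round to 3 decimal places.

0.155

Update rule: p ← p + [c·p·(h−p) − e·p]·Δt with Δt = 1.
  1  |  dp/dt·Δt = -0.001360  |  p_1 = 0.158640
  2  |  dp/dt·Δt = -0.001074  |  p_2 = 0.157566
  3  |  dp/dt·Δt = -0.000852  |  p_3 = 0.156713
  4  |  dp/dt·Δt = -0.000678  |  p_4 = 0.156035
  5  |  dp/dt·Δt = -0.000541  |  p_5 = 0.155495
  6  |  dp/dt·Δt = -0.000432  |  p_6 = 0.155063
  7  |  dp/dt·Δt = -0.000346  |  p_7 = 0.154717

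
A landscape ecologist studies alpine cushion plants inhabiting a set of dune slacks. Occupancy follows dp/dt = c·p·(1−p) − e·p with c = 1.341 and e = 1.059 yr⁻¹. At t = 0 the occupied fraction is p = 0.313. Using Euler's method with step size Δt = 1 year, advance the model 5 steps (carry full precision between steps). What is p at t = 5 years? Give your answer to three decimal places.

0.222

Update rule: p ← p + [c·p·(1−p) − e·p]·Δt with Δt = 1.
  1  |  dp/dt·Δt = -0.043110  |  p_1 = 0.269890
  2  |  dp/dt·Δt = -0.021570  |  p_2 = 0.248319
  3  |  dp/dt·Δt = -0.012663  |  p_3 = 0.235656
  4  |  dp/dt·Δt = -0.008016  |  p_4 = 0.227640
  5  |  dp/dt·Δt = -0.005296  |  p_5 = 0.222344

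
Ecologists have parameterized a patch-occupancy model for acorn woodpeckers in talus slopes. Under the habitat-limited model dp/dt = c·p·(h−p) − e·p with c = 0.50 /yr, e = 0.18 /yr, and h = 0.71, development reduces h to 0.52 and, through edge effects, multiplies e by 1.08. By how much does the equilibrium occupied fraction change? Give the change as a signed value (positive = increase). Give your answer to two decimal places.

Before: p* = h − e/c = 0.71 − 0.18/0.50 = 0.71 − 0.3600 = 0.3500.
After: c = 0.5, e = 0.1944, h = 0.52; p* = 0.52 − 0.1944/0.5 = 0.1312.
Δp* = 0.1312 − 0.3500 = -0.2188.

-0.22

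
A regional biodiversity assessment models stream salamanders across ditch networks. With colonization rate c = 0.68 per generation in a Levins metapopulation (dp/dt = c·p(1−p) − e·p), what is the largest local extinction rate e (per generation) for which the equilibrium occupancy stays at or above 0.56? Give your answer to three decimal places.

1 − e/c ≥ 0.56 ⇒ e ≤ c(1 − 0.56) = 0.68 × 0.4400.
e_max = 0.2992.

0.299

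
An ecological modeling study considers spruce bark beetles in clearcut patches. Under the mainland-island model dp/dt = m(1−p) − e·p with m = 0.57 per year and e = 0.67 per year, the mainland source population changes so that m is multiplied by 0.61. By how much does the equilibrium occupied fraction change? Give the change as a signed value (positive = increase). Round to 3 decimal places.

Before: p* = 0.57/(0.57+0.67) = 0.4597.
After: m = 0.3477, e = 0.67; p* = 0.3477/1.0177 = 0.3417.
Δp* = 0.3417 − 0.4597 = -0.1180.

-0.118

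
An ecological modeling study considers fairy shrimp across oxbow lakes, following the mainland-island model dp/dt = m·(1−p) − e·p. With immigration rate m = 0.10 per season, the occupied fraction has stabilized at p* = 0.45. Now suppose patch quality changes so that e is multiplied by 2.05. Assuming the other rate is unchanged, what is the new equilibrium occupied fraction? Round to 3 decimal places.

Balance m(1−p*) = e·p* gives e = m(1−p*)/p* = 0.10×0.55000/0.45000 = 0.12222.
New p* = m/(m+e) = 0.10000/(0.10000+0.25055) = 0.28527.

0.285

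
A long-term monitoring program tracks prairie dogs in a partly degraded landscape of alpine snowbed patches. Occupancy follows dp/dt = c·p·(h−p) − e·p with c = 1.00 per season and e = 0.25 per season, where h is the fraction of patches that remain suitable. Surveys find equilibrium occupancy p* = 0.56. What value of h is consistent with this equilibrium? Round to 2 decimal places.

0.81

At equilibrium c(h−p*) = e, so h = p* + e/c.
h = 0.56 + 0.25/1.00 = 0.56 + 0.2500 = 0.8100.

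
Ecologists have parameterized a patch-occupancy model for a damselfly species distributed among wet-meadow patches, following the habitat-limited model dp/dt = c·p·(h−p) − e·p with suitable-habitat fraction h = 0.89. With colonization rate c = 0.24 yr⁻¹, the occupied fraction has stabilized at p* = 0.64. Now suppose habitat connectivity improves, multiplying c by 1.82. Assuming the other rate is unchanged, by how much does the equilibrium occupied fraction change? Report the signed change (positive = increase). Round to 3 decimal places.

Balance c(h−p*) = e gives e = 0.24×(0.89 − 0.64000) = 0.06000.
New p* = 0.89 − e/c = 0.89 − 0.06000/0.43680 = 0.75264.
Δp* = 0.75264 − 0.64000 = +0.11264.

0.113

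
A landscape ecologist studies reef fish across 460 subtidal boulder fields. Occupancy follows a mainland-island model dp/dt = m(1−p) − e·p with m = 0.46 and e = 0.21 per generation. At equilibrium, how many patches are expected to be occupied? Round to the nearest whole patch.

p* = m/(m+e) = 0.46/0.6700 = 0.6866.
Expected occupied patches = N × p* = 460 × 0.6866 = 315.82 ≈ 316.

316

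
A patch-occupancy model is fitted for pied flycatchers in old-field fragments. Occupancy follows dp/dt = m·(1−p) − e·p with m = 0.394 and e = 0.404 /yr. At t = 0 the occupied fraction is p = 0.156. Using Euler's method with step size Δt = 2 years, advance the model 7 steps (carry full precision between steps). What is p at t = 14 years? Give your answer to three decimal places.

0.503

Update rule: p ← p + [m·(1−p) − e·p]·Δt with Δt = 2.
  1  |  dp/dt·Δt = +0.539024  |  p_1 = 0.695024
  2  |  dp/dt·Δt = -0.321258  |  p_2 = 0.373766
  3  |  dp/dt·Δt = +0.191470  |  p_3 = 0.565236
  4  |  dp/dt·Δt = -0.114116  |  p_4 = 0.451120
  5  |  dp/dt·Δt = +0.068013  |  p_5 = 0.519133
  6  |  dp/dt·Δt = -0.040536  |  p_6 = 0.478597
  7  |  dp/dt·Δt = +0.024159  |  p_7 = 0.502756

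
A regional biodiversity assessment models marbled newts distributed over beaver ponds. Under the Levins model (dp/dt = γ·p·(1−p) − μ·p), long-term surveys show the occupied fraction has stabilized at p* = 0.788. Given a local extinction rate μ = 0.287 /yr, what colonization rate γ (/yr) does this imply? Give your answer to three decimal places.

1.354

At equilibrium γ(1−p*) = μ, so γ = μ/(1−p*).
γ = 0.287/(1 − 0.788) = 0.287/0.2120 = 1.3538.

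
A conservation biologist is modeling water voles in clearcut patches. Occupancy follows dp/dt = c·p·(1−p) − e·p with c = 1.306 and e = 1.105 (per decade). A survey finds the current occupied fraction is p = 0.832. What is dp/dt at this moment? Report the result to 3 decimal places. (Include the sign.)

Colonization term: c·p·(1−p) = 1.306×0.832×0.1680 = 0.18255.
Extinction term: e·p = 0.91936.
dp/dt = 0.18255 − 0.91936 = -0.73681.

-0.737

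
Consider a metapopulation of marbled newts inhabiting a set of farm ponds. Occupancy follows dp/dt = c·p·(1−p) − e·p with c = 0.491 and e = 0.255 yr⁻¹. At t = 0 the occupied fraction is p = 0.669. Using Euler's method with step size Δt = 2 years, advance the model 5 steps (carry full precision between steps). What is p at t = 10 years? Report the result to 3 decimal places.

0.485

Update rule: p ← p + [c·p·(1−p) − e·p]·Δt with Δt = 2.
t = 2: p = 0.66900 + (-0.12374) = 0.54526
t = 4: p = 0.54526 + (-0.03460) = 0.51067
t = 6: p = 0.51067 + (-0.01505) = 0.49562
t = 8: p = 0.49562 + (-0.00728) = 0.48833
t = 10: p = 0.48833 + (-0.00368) = 0.48465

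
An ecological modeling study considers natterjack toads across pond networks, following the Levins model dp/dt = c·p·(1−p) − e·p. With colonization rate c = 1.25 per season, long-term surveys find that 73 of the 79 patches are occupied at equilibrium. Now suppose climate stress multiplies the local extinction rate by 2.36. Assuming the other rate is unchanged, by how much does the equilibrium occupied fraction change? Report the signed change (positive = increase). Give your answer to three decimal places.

-0.103

Observed p* = 73/79 = 0.92405.
Balance c(1−p*) = e gives e = 1.25×(1 − 0.92405) = 0.09494.
New p* = 1 − e/c = 1 − 0.22406/1.25000 = 0.82075.
Δp* = 0.82075 − 0.92405 = -0.10330.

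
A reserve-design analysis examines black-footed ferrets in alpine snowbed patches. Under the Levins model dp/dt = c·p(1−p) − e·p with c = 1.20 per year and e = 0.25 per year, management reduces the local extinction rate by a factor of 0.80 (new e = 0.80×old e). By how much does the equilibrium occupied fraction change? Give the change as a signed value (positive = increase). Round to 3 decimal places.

0.042

Before: p* = 1 − 0.25/1.20 = 0.7917.
After the change, c = 1.2, e = 0.2, so p* = 1 − 0.2/1.2 = 0.8333.
Δp* = 0.8333 − 0.7917 = +0.0417.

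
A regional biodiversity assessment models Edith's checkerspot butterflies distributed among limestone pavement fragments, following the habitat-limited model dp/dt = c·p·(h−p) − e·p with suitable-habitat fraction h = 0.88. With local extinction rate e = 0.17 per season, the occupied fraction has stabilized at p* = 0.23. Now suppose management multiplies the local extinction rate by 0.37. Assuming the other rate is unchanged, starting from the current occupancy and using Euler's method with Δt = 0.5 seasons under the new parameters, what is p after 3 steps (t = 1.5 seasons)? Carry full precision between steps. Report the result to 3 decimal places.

Balance c(h−p*) = e gives c = e/(0.88 − 0.23000) = 0.17/0.65000 = 0.26154.
Starting from p₀ = 0.23000; update p ← p + (dp/dt)·Δt with the new parameters.
t = 0.5: p = 0.23000 + (+0.01232) = 0.24232
t = 1: p = 0.24232 + (+0.01259) = 0.25490
t = 1.5: p = 0.25490 + (+0.01282) = 0.26772

0.268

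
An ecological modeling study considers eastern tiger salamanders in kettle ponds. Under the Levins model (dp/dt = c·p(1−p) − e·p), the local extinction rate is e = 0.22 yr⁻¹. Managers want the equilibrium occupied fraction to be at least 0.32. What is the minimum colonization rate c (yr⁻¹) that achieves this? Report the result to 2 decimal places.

p* = 1 − e/c ≥ 0.32 requires e/c ≤ 0.6800, i.e. c ≥ e/0.6800.
c_min = 0.22/0.6800 = 0.3235.

0.32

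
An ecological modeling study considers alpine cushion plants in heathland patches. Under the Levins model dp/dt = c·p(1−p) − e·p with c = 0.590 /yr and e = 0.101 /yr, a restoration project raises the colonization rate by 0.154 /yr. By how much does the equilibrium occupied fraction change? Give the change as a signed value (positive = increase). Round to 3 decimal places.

0.035

Before: p* = 1 − 0.101/0.590 = 0.8288.
After the change, c = 0.744, e = 0.101, so p* = 1 − 0.101/0.744 = 0.8642.
Δp* = 0.8642 − 0.8288 = +0.0354.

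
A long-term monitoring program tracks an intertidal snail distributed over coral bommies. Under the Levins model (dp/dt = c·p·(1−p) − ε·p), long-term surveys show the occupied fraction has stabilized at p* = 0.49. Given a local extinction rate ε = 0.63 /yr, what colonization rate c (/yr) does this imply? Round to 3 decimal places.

At equilibrium c(1−p*) = ε, so c = ε/(1−p*).
c = 0.63/(1 − 0.49) = 0.63/0.5100 = 1.2353.

1.235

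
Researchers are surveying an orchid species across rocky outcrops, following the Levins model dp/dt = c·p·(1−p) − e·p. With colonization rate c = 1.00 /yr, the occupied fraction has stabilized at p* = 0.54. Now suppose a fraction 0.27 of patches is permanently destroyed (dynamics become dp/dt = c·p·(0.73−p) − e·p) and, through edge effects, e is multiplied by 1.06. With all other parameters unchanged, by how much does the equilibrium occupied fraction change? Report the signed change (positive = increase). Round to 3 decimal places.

Balance c(1−p*) = e gives e = 1.00×(1 − 0.54000) = 0.46000.
New p* = 0.73 − e/c = 0.73 − 0.48760/1.00000 = 0.24240.
Δp* = 0.24240 − 0.54000 = -0.29760.

-0.298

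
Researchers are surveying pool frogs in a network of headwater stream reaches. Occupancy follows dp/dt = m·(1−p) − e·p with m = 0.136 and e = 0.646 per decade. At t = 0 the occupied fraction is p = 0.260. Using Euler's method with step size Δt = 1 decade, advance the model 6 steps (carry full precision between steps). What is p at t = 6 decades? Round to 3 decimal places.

0.174

Update rule: p ← p + [m·(1−p) − e·p]·Δt with Δt = 1.
  1  |  dp/dt·Δt = -0.067320  |  p_1 = 0.192680
  2  |  dp/dt·Δt = -0.014676  |  p_2 = 0.178004
  3  |  dp/dt·Δt = -0.003199  |  p_3 = 0.174805
  4  |  dp/dt·Δt = -0.000697  |  p_4 = 0.174107
  5  |  dp/dt·Δt = -0.000152  |  p_5 = 0.173955
  6  |  dp/dt·Δt = -0.000033  |  p_6 = 0.173922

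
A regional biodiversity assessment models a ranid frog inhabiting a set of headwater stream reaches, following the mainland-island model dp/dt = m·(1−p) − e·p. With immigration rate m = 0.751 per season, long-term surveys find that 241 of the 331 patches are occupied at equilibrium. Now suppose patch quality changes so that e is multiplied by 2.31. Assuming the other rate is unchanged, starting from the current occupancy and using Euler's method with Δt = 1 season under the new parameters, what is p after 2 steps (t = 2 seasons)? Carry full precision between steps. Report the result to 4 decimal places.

Observed p* = 241/331 = 0.72810.
Balance m(1−p*) = e·p* gives e = m(1−p*)/p* = 0.751×0.27190/0.72810 = 0.28046.
Starting from p₀ = 0.72810; update p ← p + (dp/dt)·Δt with the new parameters.
t = 1: p = 0.72810 + (-0.26750) = 0.46060
t = 2: p = 0.46060 + (+0.10669) = 0.56729

0.5673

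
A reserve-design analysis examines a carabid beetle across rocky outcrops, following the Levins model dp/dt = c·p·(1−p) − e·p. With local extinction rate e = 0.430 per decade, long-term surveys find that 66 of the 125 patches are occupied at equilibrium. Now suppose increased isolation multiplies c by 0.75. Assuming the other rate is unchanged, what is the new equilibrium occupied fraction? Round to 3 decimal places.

Observed p* = 66/125 = 0.52800.
Balance c(1−p*) = e gives c = e/(1 − 0.52800) = 0.430/0.47200 = 0.91102.
New p* = 1 − e/c = 1 − 0.43000/0.68327 = 0.37067.

0.371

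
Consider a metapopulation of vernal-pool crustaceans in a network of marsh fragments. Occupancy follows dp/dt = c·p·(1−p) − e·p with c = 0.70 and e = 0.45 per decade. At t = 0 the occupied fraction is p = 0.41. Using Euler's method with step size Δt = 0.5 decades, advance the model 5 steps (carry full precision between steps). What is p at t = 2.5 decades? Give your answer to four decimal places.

Update rule: p ← p + [c·p·(1−p) − e·p]·Δt with Δt = 0.5.
step 1: Δp = -0.00758, p = 0.40241
step 2: Δp = -0.00638, p = 0.39604
step 3: Δp = -0.00539, p = 0.39065
step 4: Δp = -0.00458, p = 0.38607
step 5: Δp = -0.00391, p = 0.38216

0.3822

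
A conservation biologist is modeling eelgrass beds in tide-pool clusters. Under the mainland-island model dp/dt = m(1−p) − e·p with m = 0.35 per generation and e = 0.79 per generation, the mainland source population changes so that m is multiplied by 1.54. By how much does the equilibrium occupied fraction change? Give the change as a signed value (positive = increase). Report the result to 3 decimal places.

0.099

Before: p* = 0.35/(0.35+0.79) = 0.3070.
After: m = 0.539, e = 0.79; p* = 0.539/1.3290 = 0.4056.
Δp* = 0.4056 − 0.3070 = +0.0986.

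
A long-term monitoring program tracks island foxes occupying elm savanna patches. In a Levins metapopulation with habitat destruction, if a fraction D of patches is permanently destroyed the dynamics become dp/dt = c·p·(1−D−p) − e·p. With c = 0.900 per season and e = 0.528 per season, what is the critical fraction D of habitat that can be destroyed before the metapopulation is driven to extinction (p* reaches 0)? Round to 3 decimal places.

The nontrivial equilibrium is p* = (1−D) − e/c; extinction occurs when this hits zero.
So D_crit = 1 − e/c = 1 − 0.528/0.900 = 1 − 0.5867 = 0.4133.
This equals the undisturbed p*, a classic result of Lande's extension.

0.413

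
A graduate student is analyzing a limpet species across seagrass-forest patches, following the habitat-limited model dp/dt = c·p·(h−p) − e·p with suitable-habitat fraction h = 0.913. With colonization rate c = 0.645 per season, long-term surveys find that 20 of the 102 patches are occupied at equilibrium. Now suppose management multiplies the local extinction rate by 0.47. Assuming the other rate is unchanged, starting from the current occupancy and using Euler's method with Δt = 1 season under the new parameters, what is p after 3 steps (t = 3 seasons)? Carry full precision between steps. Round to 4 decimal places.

Observed p* = 20/102 = 0.19608.
Balance c(h−p*) = e gives e = 0.645×(0.913 − 0.19608) = 0.46241.
Starting from p₀ = 0.19608; update p ← p + (dp/dt)·Δt with the new parameters.
  1  |  dp/dt·Δt = +0.048055  |  p_1 = 0.244133
  2  |  dp/dt·Δt = +0.052265  |  p_2 = 0.296398
  3  |  dp/dt·Δt = +0.053462  |  p_3 = 0.349861

0.3499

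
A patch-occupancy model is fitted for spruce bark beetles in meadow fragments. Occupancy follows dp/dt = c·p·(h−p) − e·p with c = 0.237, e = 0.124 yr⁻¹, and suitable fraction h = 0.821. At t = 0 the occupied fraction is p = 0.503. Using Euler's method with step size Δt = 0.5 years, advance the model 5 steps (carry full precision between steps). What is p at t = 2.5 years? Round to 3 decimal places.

0.451

Update rule: p ← p + [c·p·(h−p) − e·p]·Δt with Δt = 0.5.
t = 0.5: p = 0.50300 + (-0.01223) = 0.49077
t = 1: p = 0.49077 + (-0.01122) = 0.47955
t = 1.5: p = 0.47955 + (-0.01033) = 0.46922
t = 2: p = 0.46922 + (-0.00953) = 0.45969
t = 2.5: p = 0.45969 + (-0.00882) = 0.45087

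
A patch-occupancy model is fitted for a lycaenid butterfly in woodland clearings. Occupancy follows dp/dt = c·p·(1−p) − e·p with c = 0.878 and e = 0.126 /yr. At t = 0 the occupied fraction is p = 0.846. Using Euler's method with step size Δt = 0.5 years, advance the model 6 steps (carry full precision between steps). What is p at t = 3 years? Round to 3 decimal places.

0.856

Update rule: p ← p + [c·p·(1−p) − e·p]·Δt with Δt = 0.5.
step 1: Δp = +0.00390, p = 0.84990
step 2: Δp = +0.00246, p = 0.85236
step 3: Δp = +0.00155, p = 0.85390
step 4: Δp = +0.00097, p = 0.85487
step 5: Δp = +0.00061, p = 0.85548
step 6: Δp = +0.00038, p = 0.85586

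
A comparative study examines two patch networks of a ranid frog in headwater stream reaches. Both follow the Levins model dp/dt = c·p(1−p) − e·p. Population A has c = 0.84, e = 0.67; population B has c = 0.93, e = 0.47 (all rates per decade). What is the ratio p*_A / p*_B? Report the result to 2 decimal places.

0.41

A: p*_A = 1 − 0.67/0.84 = 0.2024.
B: p*_B = 1 − 0.47/0.93 = 0.4946.
p*_A / p*_B = 0.2024/0.4946 = 0.4092.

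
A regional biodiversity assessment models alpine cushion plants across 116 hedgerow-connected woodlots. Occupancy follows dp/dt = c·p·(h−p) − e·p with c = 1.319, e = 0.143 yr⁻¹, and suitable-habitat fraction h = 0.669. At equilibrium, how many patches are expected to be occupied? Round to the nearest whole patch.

65

p* = h − e/c = 0.669 − 0.1084 = 0.5606.
Expected occupied patches = N × p* = 116 × 0.5606 = 65.03 ≈ 65.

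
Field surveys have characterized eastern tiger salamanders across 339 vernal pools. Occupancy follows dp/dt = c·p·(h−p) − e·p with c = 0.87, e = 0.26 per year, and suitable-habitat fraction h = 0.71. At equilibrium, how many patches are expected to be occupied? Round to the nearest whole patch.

139

p* = h − e/c = 0.71 − 0.2989 = 0.4111.
Expected occupied patches = N × p* = 339 × 0.4111 = 139.38 ≈ 139.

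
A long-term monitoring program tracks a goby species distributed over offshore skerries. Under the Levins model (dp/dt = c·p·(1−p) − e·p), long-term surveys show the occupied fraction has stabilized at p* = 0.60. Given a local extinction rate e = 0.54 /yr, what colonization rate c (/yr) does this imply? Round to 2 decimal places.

At equilibrium c(1−p*) = e, so c = e/(1−p*).
c = 0.54/(1 − 0.60) = 0.54/0.4000 = 1.3500.

1.35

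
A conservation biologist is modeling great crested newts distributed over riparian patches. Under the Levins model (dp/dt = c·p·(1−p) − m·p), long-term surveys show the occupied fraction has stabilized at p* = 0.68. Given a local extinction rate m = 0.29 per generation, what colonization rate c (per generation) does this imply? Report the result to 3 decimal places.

At equilibrium c(1−p*) = m, so c = m/(1−p*).
c = 0.29/(1 − 0.68) = 0.29/0.3200 = 0.9063.

0.906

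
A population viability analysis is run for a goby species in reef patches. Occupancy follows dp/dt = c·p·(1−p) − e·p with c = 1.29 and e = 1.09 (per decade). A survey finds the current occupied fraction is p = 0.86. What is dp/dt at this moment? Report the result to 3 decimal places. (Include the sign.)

-0.782

Colonization term: c·p·(1−p) = 1.29×0.86×0.1400 = 0.15532.
Extinction term: e·p = 0.93740.
dp/dt = 0.15532 − 0.93740 = -0.78208.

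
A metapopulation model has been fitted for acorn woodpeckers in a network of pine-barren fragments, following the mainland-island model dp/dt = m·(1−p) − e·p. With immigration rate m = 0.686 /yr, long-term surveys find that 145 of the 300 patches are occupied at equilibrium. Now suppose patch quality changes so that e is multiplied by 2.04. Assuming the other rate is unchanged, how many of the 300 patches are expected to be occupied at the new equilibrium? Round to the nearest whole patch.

94

Observed p* = 145/300 = 0.48333.
Balance m(1−p*) = e·p* gives e = m(1−p*)/p* = 0.686×0.51667/0.48333 = 0.73332.
New p* = m/(m+e) = 0.68600/(0.68600+1.49597) = 0.31439.
Expected occupied = 300 × 0.31439 = 94.32 ≈ 94.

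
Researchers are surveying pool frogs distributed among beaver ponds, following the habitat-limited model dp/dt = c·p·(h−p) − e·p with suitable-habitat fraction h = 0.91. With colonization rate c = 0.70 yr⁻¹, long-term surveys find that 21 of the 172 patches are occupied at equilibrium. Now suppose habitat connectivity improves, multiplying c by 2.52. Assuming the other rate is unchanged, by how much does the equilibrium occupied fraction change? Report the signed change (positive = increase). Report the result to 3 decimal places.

Observed p* = 21/172 = 0.12209.
Balance c(h−p*) = e gives e = 0.70×(0.91 − 0.12209) = 0.55154.
New p* = 0.91 − e/c = 0.91 − 0.55154/1.76400 = 0.59734.
Δp* = 0.59734 − 0.12209 = +0.47525.

0.475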